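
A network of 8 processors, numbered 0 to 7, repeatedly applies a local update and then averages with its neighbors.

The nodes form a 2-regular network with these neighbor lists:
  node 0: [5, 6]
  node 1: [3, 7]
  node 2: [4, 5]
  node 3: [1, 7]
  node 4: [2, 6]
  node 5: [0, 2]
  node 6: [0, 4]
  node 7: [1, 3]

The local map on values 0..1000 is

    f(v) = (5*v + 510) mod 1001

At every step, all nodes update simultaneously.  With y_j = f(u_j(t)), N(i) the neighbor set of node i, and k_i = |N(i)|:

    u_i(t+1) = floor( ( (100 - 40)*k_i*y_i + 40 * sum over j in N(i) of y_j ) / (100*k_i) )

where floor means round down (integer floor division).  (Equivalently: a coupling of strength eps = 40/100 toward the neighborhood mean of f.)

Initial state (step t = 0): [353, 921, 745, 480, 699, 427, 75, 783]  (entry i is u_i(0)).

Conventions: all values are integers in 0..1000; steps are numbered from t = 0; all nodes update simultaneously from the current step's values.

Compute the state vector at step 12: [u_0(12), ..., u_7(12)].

Simulating step by step:
t=0: [353, 921, 745, 480, 699, 427, 75, 783]
t=1: [469, 331, 267, 651, 223, 486, 585, 456]
t=2: [785, 407, 818, 647, 629, 902, 554, 657]
t=3: [317, 632, 491, 712, 565, 214, 382, 732]
t=4: [255, 446, 760, 206, 475, 558, 335, 246]
t=5: [566, 698, 419, 618, 627, 396, 443, 698]
t=6: [444, 917, 587, 757, 650, 480, 629, 917]
t=7: [748, 130, 598, 210, 673, 778, 688, 130]
t=8: [416, 239, 551, 399, 812, 386, 791, 239]
t=9: [532, 663, 358, 583, 484, 432, 507, 663]
t=10: [242, 742, 498, 582, 624, 493, 244, 742]
t=11: [771, 256, 918, 336, 721, 927, 706, 256]
t=12: [251, 668, 107, 428, 92, 175, 116, 668]

Answer: [251, 668, 107, 428, 92, 175, 116, 668]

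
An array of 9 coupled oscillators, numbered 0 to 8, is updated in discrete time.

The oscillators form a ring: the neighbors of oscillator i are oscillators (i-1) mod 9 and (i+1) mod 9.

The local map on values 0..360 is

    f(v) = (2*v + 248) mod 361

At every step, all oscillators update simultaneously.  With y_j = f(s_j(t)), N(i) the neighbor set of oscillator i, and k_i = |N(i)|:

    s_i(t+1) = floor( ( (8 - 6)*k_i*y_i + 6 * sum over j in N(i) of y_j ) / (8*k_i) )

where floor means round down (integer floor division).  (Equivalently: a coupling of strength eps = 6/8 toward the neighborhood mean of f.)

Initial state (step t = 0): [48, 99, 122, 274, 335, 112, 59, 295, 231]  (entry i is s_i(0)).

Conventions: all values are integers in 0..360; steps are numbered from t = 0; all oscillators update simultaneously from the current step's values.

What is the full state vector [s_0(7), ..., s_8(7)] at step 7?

Simulating step by step:
t=0: [48, 99, 122, 274, 335, 112, 59, 295, 231]
t=1: [248, 199, 92, 141, 118, 103, 86, 161, 259]
t=2: [128, 106, 188, 115, 129, 91, 128, 90, 97]
t=3: [103, 177, 146, 182, 106, 125, 86, 100, 99]
t=4: [145, 162, 229, 167, 170, 93, 98, 75, 88]
t=5: [147, 248, 248, 269, 167, 134, 62, 64, 96]
t=6: [83, 81, 37, 107, 137, 125, 66, 37, 93]
t=7: [59, 152, 136, 206, 129, 101, 176, 115, 158]

Answer: [59, 152, 136, 206, 129, 101, 176, 115, 158]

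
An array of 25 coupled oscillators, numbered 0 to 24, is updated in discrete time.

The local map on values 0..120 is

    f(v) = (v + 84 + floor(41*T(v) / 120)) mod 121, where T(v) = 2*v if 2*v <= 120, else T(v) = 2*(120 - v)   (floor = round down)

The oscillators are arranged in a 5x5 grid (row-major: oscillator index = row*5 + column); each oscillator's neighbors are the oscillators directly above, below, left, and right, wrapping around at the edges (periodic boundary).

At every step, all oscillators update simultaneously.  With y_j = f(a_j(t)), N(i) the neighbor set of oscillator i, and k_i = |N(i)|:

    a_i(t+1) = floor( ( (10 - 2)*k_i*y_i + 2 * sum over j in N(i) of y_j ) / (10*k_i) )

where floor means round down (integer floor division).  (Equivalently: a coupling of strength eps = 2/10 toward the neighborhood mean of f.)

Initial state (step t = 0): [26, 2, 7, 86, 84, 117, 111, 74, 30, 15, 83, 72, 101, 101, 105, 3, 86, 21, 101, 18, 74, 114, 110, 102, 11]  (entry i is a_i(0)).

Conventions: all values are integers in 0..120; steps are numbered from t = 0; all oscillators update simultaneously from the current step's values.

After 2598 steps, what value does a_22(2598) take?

Simulating step by step:
t=0: [26, 2, 7, 86, 84, 117, 111, 74, 30, 15, 83, 72, 101, 101, 105, 3, 86, 21, 101, 18, 74, 114, 110, 102, 11]
t=1: [20, 82, 91, 70, 71, 78, 79, 67, 26, 99, 72, 68, 77, 72, 80, 87, 75, 110, 80, 108, 68, 80, 81, 78, 98]
t=2: [107, 72, 72, 64, 70, 71, 69, 63, 18, 71, 67, 66, 69, 64, 70, 71, 68, 77, 70, 77, 69, 69, 70, 69, 74]
t=3: [75, 67, 66, 67, 67, 67, 65, 66, 104, 69, 66, 65, 65, 67, 66, 66, 66, 68, 67, 68, 66, 66, 67, 66, 67]
t=4: [67, 65, 65, 66, 66, 66, 65, 65, 74, 66, 65, 65, 65, 66, 65, 65, 65, 65, 65, 65, 65, 65, 65, 65, 65]
t=5: [65, 65, 65, 65, 65, 65, 65, 65, 67, 65, 65, 65, 65, 65, 65, 65, 65, 65, 65, 65, 65, 65, 65, 65, 65]
t=6: [65, 65, 65, 65, 65, 65, 65, 65, 65, 65, 65, 65, 65, 65, 65, 65, 65, 65, 65, 65, 65, 65, 65, 65, 65]
t=7: [65, 65, 65, 65, 65, 65, 65, 65, 65, 65, 65, 65, 65, 65, 65, 65, 65, 65, 65, 65, 65, 65, 65, 65, 65]

Answer: a_22(2598) = 65
Key observation: The state at step 6, [65, 65, 65, 65, 65, 65, 65, 65, 65, 65, 65, 65, 65, 65, 65, 65, 65, 65, 65, 65, 65, 65, 65, 65, 65], reappears at step 7: the system is in a cycle of period 1 from step 6 on.  Therefore the state at step 2598 equals the state at step 6 + ((2598 - 6) mod 1) = 6, which is [65, 65, 65, 65, 65, 65, 65, 65, 65, 65, 65, 65, 65, 65, 65, 65, 65, 65, 65, 65, 65, 65, 65, 65, 65].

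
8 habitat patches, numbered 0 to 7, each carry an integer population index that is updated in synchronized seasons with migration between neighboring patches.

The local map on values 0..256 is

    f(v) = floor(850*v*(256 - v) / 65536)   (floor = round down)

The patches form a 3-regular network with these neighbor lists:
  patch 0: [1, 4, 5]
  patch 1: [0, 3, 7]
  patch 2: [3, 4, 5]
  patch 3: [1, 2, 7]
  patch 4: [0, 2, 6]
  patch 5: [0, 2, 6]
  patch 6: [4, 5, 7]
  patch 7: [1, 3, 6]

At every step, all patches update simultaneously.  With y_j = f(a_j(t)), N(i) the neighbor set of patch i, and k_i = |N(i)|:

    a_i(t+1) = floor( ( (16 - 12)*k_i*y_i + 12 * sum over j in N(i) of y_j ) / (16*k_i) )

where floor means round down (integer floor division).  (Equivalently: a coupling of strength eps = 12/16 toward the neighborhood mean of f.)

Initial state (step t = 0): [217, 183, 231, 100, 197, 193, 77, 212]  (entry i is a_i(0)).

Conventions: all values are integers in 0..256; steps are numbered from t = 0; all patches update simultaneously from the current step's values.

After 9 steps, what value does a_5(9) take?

Answer: a_5(9) = 120

Derivation:
t=0: [217, 183, 231, 100, 197, 193, 77, 212]
t=1: [147, 151, 145, 142, 127, 129, 151, 168]
t=2: [209, 203, 210, 203, 208, 208, 205, 202]
t=3: [131, 136, 130, 136, 129, 129, 133, 138]
t=4: [211, 211, 211, 211, 212, 212, 211, 211]
t=5: [121, 123, 121, 123, 122, 122, 121, 123]
t=6: [211, 211, 211, 211, 211, 211, 211, 211]
t=7: [123, 123, 123, 123, 123, 123, 123, 123]
t=8: [212, 212, 212, 212, 212, 212, 212, 212]
t=9: [120, 120, 120, 120, 120, 120, 120, 120]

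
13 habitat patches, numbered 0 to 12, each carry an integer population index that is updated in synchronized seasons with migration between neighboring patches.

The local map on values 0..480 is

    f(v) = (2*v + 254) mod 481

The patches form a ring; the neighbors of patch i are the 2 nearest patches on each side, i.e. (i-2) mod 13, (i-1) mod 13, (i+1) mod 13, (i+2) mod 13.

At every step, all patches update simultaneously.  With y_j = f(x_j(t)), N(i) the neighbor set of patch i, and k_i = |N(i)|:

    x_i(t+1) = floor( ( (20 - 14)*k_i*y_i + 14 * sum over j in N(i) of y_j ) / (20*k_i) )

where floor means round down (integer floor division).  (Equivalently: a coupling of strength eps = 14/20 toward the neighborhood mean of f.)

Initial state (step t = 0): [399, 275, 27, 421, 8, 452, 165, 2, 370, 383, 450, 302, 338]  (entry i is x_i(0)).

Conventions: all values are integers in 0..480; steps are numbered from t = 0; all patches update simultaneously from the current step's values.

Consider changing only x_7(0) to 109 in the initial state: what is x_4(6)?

Answer: x_4(6) = 344
Key observation: This trace re-runs the system from the modified initial state.

Derivation:
t=0: [399, 275, 27, 421, 8, 452, 165, 109, 370, 383, 450, 302, 338]
t=1: [281, 268, 235, 232, 210, 230, 200, 209, 153, 205, 217, 251, 306]
t=2: [312, 302, 260, 242, 212, 208, 173, 174, 155, 186, 223, 276, 312]
t=3: [362, 348, 302, 261, 209, 178, 138, 130, 130, 174, 231, 300, 349]
t=4: [300, 343, 283, 292, 206, 138, 82, 68, 86, 154, 245, 259, 332]
t=5: [378, 401, 342, 287, 259, 250, 309, 287, 329, 264, 295, 289, 373]
t=6: [178, 183, 273, 299, 344, 322, 352, 348, 374, 351, 305, 236, 161]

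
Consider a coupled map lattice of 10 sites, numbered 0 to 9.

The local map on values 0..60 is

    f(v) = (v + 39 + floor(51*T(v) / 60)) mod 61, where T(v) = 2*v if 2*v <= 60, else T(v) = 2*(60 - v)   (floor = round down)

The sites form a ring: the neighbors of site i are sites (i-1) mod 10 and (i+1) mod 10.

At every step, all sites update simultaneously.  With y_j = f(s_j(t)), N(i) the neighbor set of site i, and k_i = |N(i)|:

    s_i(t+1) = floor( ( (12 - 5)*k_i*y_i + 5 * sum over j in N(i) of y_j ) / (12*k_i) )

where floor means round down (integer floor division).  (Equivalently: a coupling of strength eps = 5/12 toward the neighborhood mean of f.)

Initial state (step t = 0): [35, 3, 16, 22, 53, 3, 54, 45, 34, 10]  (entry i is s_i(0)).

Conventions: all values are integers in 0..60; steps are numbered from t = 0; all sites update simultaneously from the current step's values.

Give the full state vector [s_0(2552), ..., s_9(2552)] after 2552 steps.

Answer: [47, 47, 47, 47, 47, 47, 47, 47, 47, 47]
Key observation: The state at step 8, [47, 47, 47, 47, 47, 47, 47, 47, 47, 47], reappears at step 9: the system is in a cycle of period 1 from step 8 on.  Therefore the state at step 2552 equals the state at step 8 + ((2552 - 8) mod 1) = 8, which is [47, 47, 47, 47, 47, 47, 47, 47, 47, 47].

Derivation:
t=0: [35, 3, 16, 22, 53, 3, 54, 45, 34, 10]
t=1: [42, 43, 29, 34, 42, 44, 44, 48, 43, 26]
t=2: [49, 50, 54, 54, 51, 49, 48, 47, 48, 48]
t=3: [45, 44, 42, 42, 43, 45, 46, 46, 46, 45]
t=4: [48, 49, 49, 49, 49, 48, 47, 47, 47, 47]
t=5: [46, 45, 45, 45, 45, 46, 46, 47, 47, 46]
t=6: [47, 47, 48, 48, 47, 47, 47, 47, 47, 47]
t=7: [47, 46, 46, 46, 46, 47, 47, 47, 47, 47]
t=8: [47, 47, 47, 47, 47, 47, 47, 47, 47, 47]
t=9: [47, 47, 47, 47, 47, 47, 47, 47, 47, 47]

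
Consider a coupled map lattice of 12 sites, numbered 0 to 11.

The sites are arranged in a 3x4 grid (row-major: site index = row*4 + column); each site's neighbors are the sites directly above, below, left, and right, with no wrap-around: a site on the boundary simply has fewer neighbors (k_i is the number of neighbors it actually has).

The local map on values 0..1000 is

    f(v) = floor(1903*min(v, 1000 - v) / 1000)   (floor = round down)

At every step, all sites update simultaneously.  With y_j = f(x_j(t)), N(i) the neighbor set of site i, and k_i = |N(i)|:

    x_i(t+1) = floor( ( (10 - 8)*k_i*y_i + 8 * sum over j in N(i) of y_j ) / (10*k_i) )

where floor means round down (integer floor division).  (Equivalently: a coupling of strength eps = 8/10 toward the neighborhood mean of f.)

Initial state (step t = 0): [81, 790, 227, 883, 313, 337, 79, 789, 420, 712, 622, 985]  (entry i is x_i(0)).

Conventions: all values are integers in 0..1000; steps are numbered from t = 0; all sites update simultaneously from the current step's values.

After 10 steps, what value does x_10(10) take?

Simulating step by step:
t=0: [81, 790, 227, 883, 313, 337, 79, 789, 420, 712, 622, 985]
t=1: [428, 406, 291, 377, 544, 466, 468, 186, 617, 685, 337, 453]
t=2: [818, 755, 745, 505, 820, 802, 664, 729, 732, 721, 755, 570]
t=3: [392, 415, 642, 588, 396, 470, 496, 742, 450, 466, 623, 556]
t=4: [765, 776, 807, 625, 815, 853, 745, 783, 826, 835, 856, 651]
t=5: [400, 376, 506, 454, 352, 371, 363, 578, 332, 298, 444, 407]
t=6: [705, 784, 792, 869, 693, 669, 796, 781, 620, 695, 710, 813]
t=7: [510, 504, 358, 374, 626, 518, 475, 347, 610, 623, 463, 457]
t=8: [848, 863, 818, 678, 833, 838, 808, 794, 719, 820, 839, 790]
t=9: [288, 303, 399, 417, 365, 318, 343, 445, 370, 374, 356, 359]
t=10: [617, 625, 690, 800, 634, 647, 707, 736, 702, 671, 681, 745]

Answer: x_10(10) = 681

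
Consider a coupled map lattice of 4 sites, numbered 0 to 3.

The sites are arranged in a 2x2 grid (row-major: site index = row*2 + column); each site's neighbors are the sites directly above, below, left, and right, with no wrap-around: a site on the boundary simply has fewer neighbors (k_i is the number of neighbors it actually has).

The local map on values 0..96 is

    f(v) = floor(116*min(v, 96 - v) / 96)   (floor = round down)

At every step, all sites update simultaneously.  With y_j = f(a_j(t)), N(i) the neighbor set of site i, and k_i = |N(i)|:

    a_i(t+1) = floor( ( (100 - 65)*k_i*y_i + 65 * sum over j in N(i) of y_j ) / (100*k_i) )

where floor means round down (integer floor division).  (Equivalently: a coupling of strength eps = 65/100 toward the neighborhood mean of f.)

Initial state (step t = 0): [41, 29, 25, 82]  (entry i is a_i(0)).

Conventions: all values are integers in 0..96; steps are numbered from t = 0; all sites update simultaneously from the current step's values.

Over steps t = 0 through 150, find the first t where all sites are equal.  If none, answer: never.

Answer: 6
Key observation: Synchronization is absorbing here: once all sites are equal they stay equal, and step 6 is the first all-equal step.

Derivation:
t=0: [41, 29, 25, 82]  (not all equal)
t=1: [38, 33, 31, 26]  (not all equal)
t=2: [40, 38, 37, 35]  (not all equal)
t=3: [45, 45, 44, 43]  (not all equal)
t=4: [53, 53, 52, 52]  (not all equal)
t=5: [51, 51, 52, 52]  (not all equal)
t=6: [53, 53, 53, 53]  (all equal)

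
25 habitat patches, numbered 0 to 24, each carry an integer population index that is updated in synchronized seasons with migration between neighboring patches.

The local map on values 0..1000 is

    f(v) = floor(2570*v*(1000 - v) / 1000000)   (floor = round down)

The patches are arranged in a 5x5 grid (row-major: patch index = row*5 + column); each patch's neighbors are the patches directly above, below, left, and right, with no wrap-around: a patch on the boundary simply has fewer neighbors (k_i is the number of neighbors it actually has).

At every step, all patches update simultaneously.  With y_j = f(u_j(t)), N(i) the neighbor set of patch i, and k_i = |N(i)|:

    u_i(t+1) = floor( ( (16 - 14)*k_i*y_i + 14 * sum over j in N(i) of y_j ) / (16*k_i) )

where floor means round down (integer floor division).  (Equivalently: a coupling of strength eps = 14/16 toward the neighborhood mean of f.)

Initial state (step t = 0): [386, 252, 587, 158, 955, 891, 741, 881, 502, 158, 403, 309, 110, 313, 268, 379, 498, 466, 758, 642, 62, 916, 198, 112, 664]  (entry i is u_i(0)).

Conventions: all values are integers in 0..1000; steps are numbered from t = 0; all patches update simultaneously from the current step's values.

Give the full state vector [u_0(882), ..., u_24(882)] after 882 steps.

Answer: [611, 611, 611, 611, 611, 611, 611, 611, 611, 611, 611, 611, 611, 611, 611, 611, 611, 611, 611, 611, 611, 611, 611, 611, 611]
Key observation: The state at step 8, [611, 611, 611, 611, 611, 611, 611, 611, 611, 611, 611, 611, 611, 611, 611, 611, 611, 611, 611, 611, 611, 611, 611, 611, 611], reappears at step 10: the system is in a cycle of period 2 from step 8 on.  Therefore the state at step 882 equals the state at step 8 + ((882 - 8) mod 2) = 8, which is [611, 611, 611, 611, 611, 611, 611, 611, 611, 611, 611, 611, 611, 611, 611, 611, 611, 611, 611, 611, 611, 611, 611, 611, 611].

Derivation:
t=0: [386, 252, 587, 158, 955, 891, 741, 881, 502, 158, 403, 309, 110, 313, 268, 379, 498, 466, 758, 642, 62, 916, 198, 112, 664]
t=1: [396, 563, 396, 443, 312, 532, 400, 473, 409, 408, 485, 506, 470, 477, 495, 486, 515, 467, 504, 525, 369, 374, 369, 455, 441]
t=2: [632, 616, 632, 600, 617, 625, 635, 624, 632, 606, 640, 635, 640, 636, 634, 628, 632, 631, 639, 639, 618, 610, 622, 625, 637]
t=3: [603, 597, 606, 602, 613, 595, 600, 596, 605, 601, 598, 594, 596, 594, 599, 598, 600, 596, 595, 593, 605, 603, 603, 597, 596]
t=4: [618, 615, 616, 612, 614, 616, 618, 615, 616, 613, 618, 617, 618, 617, 618, 615, 617, 617, 618, 618, 615, 615, 616, 617, 618]
t=5: [607, 606, 608, 607, 609, 606, 607, 606, 608, 607, 607, 606, 607, 606, 607, 607, 607, 606, 606, 606, 608, 607, 607, 606, 606]
t=6: [613, 612, 612, 611, 612, 613, 613, 612, 612, 612, 613, 613, 613, 612, 613, 612, 613, 613, 613, 613, 612, 612, 613, 613, 613]
t=7: [609, 609, 610, 610, 610, 609, 609, 609, 610, 609, 609, 609, 609, 609, 609, 609, 609, 609, 609, 609, 610, 609, 609, 609, 609]
t=8: [611, 611, 611, 611, 611, 611, 611, 611, 611, 611, 611, 611, 611, 611, 611, 611, 611, 611, 611, 611, 611, 611, 611, 611, 611]
t=9: [610, 610, 610, 610, 610, 610, 610, 610, 610, 610, 610, 610, 610, 610, 610, 610, 610, 610, 610, 610, 610, 610, 610, 610, 610]
t=10: [611, 611, 611, 611, 611, 611, 611, 611, 611, 611, 611, 611, 611, 611, 611, 611, 611, 611, 611, 611, 611, 611, 611, 611, 611]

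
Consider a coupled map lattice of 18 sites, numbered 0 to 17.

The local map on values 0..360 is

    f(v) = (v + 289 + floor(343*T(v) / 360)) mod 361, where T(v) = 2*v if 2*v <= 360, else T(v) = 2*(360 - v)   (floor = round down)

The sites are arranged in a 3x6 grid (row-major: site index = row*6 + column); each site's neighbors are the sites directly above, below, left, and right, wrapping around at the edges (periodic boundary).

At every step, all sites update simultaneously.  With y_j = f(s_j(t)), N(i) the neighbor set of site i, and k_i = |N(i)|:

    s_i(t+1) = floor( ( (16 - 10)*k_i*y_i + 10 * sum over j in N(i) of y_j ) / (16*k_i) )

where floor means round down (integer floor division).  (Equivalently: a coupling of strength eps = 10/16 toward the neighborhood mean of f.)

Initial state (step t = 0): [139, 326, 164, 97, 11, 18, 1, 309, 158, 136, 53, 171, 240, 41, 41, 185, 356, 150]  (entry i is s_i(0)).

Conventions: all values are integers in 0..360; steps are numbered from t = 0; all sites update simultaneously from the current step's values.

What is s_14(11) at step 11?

Answer: s_14(11) = 45

Derivation:
t=0: [139, 326, 164, 97, 11, 18, 1, 309, 158, 136, 53, 171, 240, 41, 41, 185, 356, 150]
t=1: [278, 237, 109, 198, 264, 239, 228, 231, 126, 183, 186, 135, 117, 132, 49, 167, 185, 114]
t=2: [60, 107, 165, 89, 48, 106, 115, 123, 179, 111, 110, 186, 196, 181, 167, 68, 95, 207]
t=3: [164, 170, 105, 146, 161, 137, 183, 212, 131, 194, 187, 157, 109, 134, 73, 155, 155, 117]
t=4: [128, 124, 221, 188, 134, 179, 90, 143, 195, 147, 54, 127, 203, 197, 189, 97, 69, 195]
t=5: [211, 228, 101, 176, 178, 187, 228, 226, 158, 203, 202, 179, 125, 149, 94, 179, 155, 119]
t=6: [95, 125, 137, 101, 70, 110, 93, 92, 93, 66, 66, 106, 224, 226, 183, 89, 86, 177]
t=7: [199, 229, 246, 201, 168, 194, 181, 187, 187, 157, 148, 188, 101, 115, 151, 164, 147, 141]
t=8: [94, 86, 42, 49, 155, 114, 104, 105, 53, 95, 214, 165, 201, 153, 67, 86, 257, 241]
t=9: [190, 143, 89, 96, 70, 143, 172, 165, 125, 136, 66, 108, 100, 98, 95, 131, 52, 74]
t=10: [181, 210, 232, 225, 165, 221, 116, 159, 227, 265, 165, 195, 160, 206, 232, 242, 139, 191]
t=11: [97, 58, 47, 39, 91, 64, 134, 79, 37, 32, 90, 97, 89, 50, 45, 80, 156, 106]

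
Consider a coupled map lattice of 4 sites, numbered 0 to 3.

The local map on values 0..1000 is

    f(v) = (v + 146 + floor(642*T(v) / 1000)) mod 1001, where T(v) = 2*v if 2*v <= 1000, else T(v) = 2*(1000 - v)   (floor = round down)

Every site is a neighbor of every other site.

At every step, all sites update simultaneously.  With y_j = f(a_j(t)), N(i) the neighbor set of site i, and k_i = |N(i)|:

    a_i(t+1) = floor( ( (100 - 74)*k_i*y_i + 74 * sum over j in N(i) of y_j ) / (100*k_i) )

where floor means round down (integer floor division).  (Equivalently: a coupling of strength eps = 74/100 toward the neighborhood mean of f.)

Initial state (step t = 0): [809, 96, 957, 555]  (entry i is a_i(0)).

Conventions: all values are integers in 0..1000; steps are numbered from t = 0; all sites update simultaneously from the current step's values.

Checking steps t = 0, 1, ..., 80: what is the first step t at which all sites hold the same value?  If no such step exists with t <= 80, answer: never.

Simulating step by step:
t=0: [809, 96, 957, 555]  (not all equal)
t=1: [247, 249, 246, 248]  (not all equal)
t=2: [710, 710, 710, 710]  (all equal)

Answer: 2
Key observation: Synchronization is absorbing here: once all sites are equal they stay equal, and step 2 is the first all-equal step.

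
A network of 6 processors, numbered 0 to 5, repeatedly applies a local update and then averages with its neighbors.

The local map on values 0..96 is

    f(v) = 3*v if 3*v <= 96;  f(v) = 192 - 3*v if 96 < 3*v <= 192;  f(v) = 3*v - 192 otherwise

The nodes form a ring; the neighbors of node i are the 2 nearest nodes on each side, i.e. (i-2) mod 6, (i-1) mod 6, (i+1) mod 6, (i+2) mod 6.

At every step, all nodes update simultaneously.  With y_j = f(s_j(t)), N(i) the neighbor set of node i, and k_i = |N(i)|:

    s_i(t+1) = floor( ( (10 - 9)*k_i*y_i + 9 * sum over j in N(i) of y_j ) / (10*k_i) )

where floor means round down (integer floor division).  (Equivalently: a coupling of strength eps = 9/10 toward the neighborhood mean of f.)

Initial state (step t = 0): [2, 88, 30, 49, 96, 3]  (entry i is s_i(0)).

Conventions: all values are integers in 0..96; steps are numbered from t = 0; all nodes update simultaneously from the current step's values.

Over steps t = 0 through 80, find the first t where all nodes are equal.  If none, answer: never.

Simulating step by step:
t=0: [2, 88, 30, 49, 96, 3]  (not all equal)
t=1: [60, 40, 58, 64, 43, 50]  (not all equal)
t=2: [45, 23, 34, 43, 22, 37]  (not all equal)
t=3: [74, 72, 66, 75, 72, 65]  (not all equal)
t=4: [15, 18, 25, 16, 18, 25]  (not all equal)
t=5: [62, 60, 52, 62, 60, 52]  (not all equal)
t=6: [22, 20, 11, 22, 20, 11]  (not all equal)
t=7: [48, 50, 60, 48, 50, 60]  (not all equal)
t=8: [29, 31, 41, 29, 31, 41]  (not all equal)
t=9: [81, 79, 87, 81, 79, 87]  (not all equal)
t=10: [56, 58, 50, 56, 58, 50]  (not all equal)
t=11: [29, 31, 23, 29, 31, 23]  (not all equal)
t=12: [81, 79, 87, 81, 79, 87]  (not all equal)

Answer: never
Key observation: The state at step 9 reappears at step 12 — the system is in a cycle of period 3 from step 9 on.  No step 0..12 is synchronized, and the cycle repeats forever, so no step up to 80 (or ever) has all nodes equal.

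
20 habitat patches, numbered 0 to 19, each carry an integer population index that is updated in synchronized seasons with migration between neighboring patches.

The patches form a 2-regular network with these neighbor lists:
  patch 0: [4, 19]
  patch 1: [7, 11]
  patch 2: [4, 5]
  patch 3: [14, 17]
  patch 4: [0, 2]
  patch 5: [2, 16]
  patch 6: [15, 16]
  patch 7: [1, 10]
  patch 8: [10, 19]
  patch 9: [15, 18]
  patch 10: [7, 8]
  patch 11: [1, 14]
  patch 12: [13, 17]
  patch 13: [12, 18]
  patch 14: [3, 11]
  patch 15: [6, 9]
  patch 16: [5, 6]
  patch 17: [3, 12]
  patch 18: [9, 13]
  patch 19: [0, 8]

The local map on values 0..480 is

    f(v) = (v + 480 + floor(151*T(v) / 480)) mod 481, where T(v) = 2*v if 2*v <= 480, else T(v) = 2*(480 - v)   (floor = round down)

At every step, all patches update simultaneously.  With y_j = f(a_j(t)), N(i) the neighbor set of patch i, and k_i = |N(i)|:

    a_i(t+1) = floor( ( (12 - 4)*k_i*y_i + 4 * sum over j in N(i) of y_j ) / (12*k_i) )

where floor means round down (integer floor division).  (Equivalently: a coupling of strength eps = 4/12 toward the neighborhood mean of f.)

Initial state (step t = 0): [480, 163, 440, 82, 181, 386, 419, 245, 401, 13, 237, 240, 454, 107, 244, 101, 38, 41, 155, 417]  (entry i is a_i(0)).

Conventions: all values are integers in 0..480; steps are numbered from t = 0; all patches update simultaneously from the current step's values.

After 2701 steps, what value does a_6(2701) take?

Answer: a_6(2701) = 477
Key observation: The state at step 8, [477, 477, 477, 477, 477, 477, 477, 477, 477, 477, 477, 477, 477, 477, 477, 477, 477, 477, 477, 477], reappears at step 9: the system is in a cycle of period 1 from step 8 on.  Therefore the state at step 2701 equals the state at step 8 + ((2701 - 8) mod 1) = 8, which is [477, 477, 477, 477, 477, 477, 477, 477, 477, 477, 477, 477, 477, 477, 477, 477, 477, 477, 477, 477].

Derivation:
t=0: [480, 163, 440, 82, 181, 386, 419, 245, 401, 13, 237, 240, 454, 107, 244, 101, 38, 41, 155, 417]
t=1: [444, 306, 432, 164, 352, 383, 341, 368, 439, 82, 396, 369, 352, 235, 347, 188, 190, 143, 199, 458]
t=2: [460, 421, 453, 287, 441, 423, 386, 434, 461, 192, 448, 431, 389, 379, 403, 296, 350, 270, 300, 468]
t=3: [470, 458, 465, 413, 465, 454, 436, 461, 470, 344, 466, 457, 437, 436, 444, 399, 436, 409, 400, 473]
t=4: [474, 470, 472, 455, 473, 468, 459, 471, 474, 434, 473, 469, 461, 460, 464, 447, 463, 454, 447, 475]
t=5: [476, 474, 475, 469, 476, 474, 470, 475, 476, 462, 475, 474, 470, 470, 472, 466, 472, 469, 466, 476]
t=6: [477, 476, 476, 474, 477, 476, 474, 476, 477, 472, 477, 476, 474, 474, 475, 473, 475, 474, 473, 477]
t=7: [477, 477, 477, 476, 477, 477, 476, 477, 477, 476, 477, 477, 476, 476, 476, 476, 476, 476, 476, 477]
t=8: [477, 477, 477, 477, 477, 477, 477, 477, 477, 477, 477, 477, 477, 477, 477, 477, 477, 477, 477, 477]
t=9: [477, 477, 477, 477, 477, 477, 477, 477, 477, 477, 477, 477, 477, 477, 477, 477, 477, 477, 477, 477]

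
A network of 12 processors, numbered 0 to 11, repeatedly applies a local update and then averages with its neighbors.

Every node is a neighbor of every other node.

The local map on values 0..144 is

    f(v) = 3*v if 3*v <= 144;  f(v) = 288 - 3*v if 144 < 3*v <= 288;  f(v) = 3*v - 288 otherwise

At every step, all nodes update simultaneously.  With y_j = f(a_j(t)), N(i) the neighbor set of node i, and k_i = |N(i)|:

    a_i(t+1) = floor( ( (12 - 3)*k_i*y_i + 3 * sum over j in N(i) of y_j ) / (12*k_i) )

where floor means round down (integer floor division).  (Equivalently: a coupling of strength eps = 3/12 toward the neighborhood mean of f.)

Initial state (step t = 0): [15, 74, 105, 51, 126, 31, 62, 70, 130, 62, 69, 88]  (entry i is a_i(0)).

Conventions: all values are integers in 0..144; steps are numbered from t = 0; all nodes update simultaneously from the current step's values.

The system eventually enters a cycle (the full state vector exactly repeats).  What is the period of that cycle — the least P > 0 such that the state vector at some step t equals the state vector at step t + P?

Answer: 2
Key observation: The state at step 40, [36, 36, 36, 36, 36, 36, 36, 36, 36, 36, 36, 36], reappears at step 42 — and no state repeats earlier — so the cycle the system enters has period 2.

Derivation:
t=0: [15, 74, 105, 51, 126, 31, 62, 70, 130, 62, 69, 88]
t=1: [54, 69, 41, 119, 86, 89, 95, 78, 95, 95, 80, 38]
t=2: [106, 74, 104, 65, 37, 30, 17, 54, 17, 17, 50, 98]
t=3: [40, 67, 36, 86, 99, 84, 56, 110, 56, 56, 119, 23]
t=4: [108, 84, 99, 42, 27, 47, 108, 51, 108, 108, 71, 71]
t=5: [44, 44, 25, 110, 77, 121, 44, 116, 44, 44, 73, 73]
t=6: [121, 121, 79, 55, 66, 79, 121, 68, 121, 121, 75, 75]
t=7: [75, 75, 57, 109, 85, 57, 75, 81, 75, 75, 66, 66]
t=8: [65, 65, 104, 47, 43, 104, 65, 51, 65, 65, 84, 84]
t=9: [90, 90, 39, 125, 116, 39, 90, 120, 90, 90, 48, 48]
t=10: [31, 31, 103, 82, 62, 103, 31, 71, 31, 31, 123, 123]
t=11: [87, 87, 35, 50, 94, 35, 87, 74, 87, 87, 79, 79]
t=12: [34, 34, 91, 115, 19, 91, 34, 62, 34, 34, 52, 52]
t=13: [97, 97, 34, 64, 64, 34, 97, 97, 97, 97, 119, 119]
t=14: [14, 14, 86, 82, 82, 86, 14, 14, 14, 14, 62, 62]
t=15: [44, 44, 35, 44, 44, 35, 44, 44, 44, 44, 87, 87]
t=16: [126, 126, 106, 126, 126, 106, 126, 126, 126, 126, 49, 49]
t=17: [89, 89, 45, 89, 89, 45, 89, 89, 89, 89, 126, 126]
t=18: [29, 29, 112, 29, 29, 112, 29, 29, 29, 29, 79, 79]
t=19: [83, 83, 55, 83, 83, 55, 83, 83, 83, 83, 57, 57]
t=20: [46, 46, 107, 46, 46, 107, 46, 46, 46, 46, 103, 103]
t=21: [127, 127, 51, 127, 127, 51, 127, 127, 127, 127, 42, 42]
t=22: [96, 96, 126, 96, 96, 126, 96, 96, 96, 96, 120, 120]
t=23: [7, 7, 72, 7, 7, 72, 7, 7, 7, 7, 59, 59]
t=24: [27, 27, 64, 27, 27, 64, 27, 27, 27, 27, 92, 92]
t=25: [78, 78, 89, 78, 78, 89, 78, 78, 78, 78, 28, 28]
t=26: [53, 53, 29, 53, 53, 29, 53, 53, 53, 53, 75, 75]
t=27: [124, 124, 93, 124, 124, 93, 124, 124, 124, 124, 76, 76]
t=28: [79, 79, 24, 79, 79, 24, 79, 79, 79, 79, 62, 62]
t=29: [54, 54, 69, 54, 54, 69, 54, 54, 54, 54, 91, 91]
t=30: [118, 118, 86, 118, 118, 86, 118, 118, 118, 118, 38, 38]
t=31: [66, 66, 40, 66, 66, 40, 66, 66, 66, 66, 101, 101]
t=32: [87, 87, 109, 87, 87, 109, 87, 87, 87, 87, 33, 33]
t=33: [30, 30, 39, 30, 30, 39, 30, 30, 30, 30, 83, 83]
t=34: [88, 88, 108, 88, 88, 108, 88, 88, 88, 88, 51, 51]
t=35: [29, 29, 38, 29, 29, 38, 29, 29, 29, 29, 110, 110]
t=36: [86, 86, 105, 86, 86, 105, 86, 86, 86, 86, 53, 53]
t=37: [34, 34, 32, 34, 34, 32, 34, 34, 34, 34, 106, 106]
t=38: [98, 98, 94, 98, 98, 94, 98, 98, 98, 98, 46, 46]
t=39: [12, 12, 12, 12, 12, 12, 12, 12, 12, 12, 108, 108]
t=40: [36, 36, 36, 36, 36, 36, 36, 36, 36, 36, 36, 36]
t=41: [108, 108, 108, 108, 108, 108, 108, 108, 108, 108, 108, 108]
t=42: [36, 36, 36, 36, 36, 36, 36, 36, 36, 36, 36, 36]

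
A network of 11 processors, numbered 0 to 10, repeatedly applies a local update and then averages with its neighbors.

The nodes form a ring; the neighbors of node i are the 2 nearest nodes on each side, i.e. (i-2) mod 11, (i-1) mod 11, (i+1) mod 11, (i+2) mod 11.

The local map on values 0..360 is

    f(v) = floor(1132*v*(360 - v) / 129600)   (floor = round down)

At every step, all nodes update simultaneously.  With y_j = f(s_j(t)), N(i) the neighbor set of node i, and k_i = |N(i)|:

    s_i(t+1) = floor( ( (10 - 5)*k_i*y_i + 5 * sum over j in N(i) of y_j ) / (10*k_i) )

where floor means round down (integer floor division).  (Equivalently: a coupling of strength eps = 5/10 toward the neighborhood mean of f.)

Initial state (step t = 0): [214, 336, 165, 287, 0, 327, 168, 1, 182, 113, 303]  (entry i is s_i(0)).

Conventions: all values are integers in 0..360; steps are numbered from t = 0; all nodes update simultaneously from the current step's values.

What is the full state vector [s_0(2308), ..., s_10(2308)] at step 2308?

Answer: [281, 281, 281, 281, 281, 281, 281, 281, 281, 281, 281]
Key observation: The state at step 18, [281, 281, 281, 281, 281, 281, 281, 281, 281, 281, 281], reappears at step 20: the system is in a cycle of period 2 from step 18 on.  Therefore the state at step 2308 equals the state at step 18 + ((2308 - 18) mod 2) = 18, which is [281, 281, 281, 281, 281, 281, 281, 281, 281, 281, 281].

Derivation:
t=0: [214, 336, 165, 287, 0, 327, 168, 1, 182, 113, 303]
t=1: [229, 145, 206, 146, 104, 105, 187, 114, 225, 209, 183]
t=2: [269, 272, 268, 262, 249, 245, 262, 253, 267, 269, 275]
t=3: [211, 211, 218, 225, 234, 238, 229, 230, 217, 215, 208]
t=4: [273, 272, 268, 264, 259, 257, 261, 262, 269, 271, 274]
t=5: [208, 210, 215, 220, 225, 227, 224, 221, 214, 211, 207]
t=6: [275, 274, 271, 268, 266, 265, 266, 268, 271, 273, 275]
t=7: [205, 206, 210, 214, 216, 217, 216, 214, 210, 207, 205]
t=8: [276, 276, 274, 272, 271, 271, 271, 272, 274, 275, 276]
t=9: [202, 203, 205, 207, 209, 209, 209, 208, 205, 204, 202]
t=10: [277, 277, 276, 276, 275, 275, 275, 276, 276, 277, 277]
t=11: [200, 200, 201, 202, 203, 203, 203, 202, 201, 200, 200]
t=12: [279, 278, 278, 278, 278, 278, 278, 278, 278, 278, 279]
t=13: [197, 198, 198, 199, 199, 199, 199, 199, 198, 198, 197]
t=14: [280, 279, 279, 279, 279, 279, 279, 279, 279, 279, 280]
t=15: [195, 196, 196, 197, 197, 197, 197, 197, 196, 196, 195]
t=16: [280, 280, 280, 280, 280, 280, 280, 280, 280, 280, 280]
t=17: [195, 195, 195, 195, 195, 195, 195, 195, 195, 195, 195]
t=18: [281, 281, 281, 281, 281, 281, 281, 281, 281, 281, 281]
t=19: [193, 193, 193, 193, 193, 193, 193, 193, 193, 193, 193]
t=20: [281, 281, 281, 281, 281, 281, 281, 281, 281, 281, 281]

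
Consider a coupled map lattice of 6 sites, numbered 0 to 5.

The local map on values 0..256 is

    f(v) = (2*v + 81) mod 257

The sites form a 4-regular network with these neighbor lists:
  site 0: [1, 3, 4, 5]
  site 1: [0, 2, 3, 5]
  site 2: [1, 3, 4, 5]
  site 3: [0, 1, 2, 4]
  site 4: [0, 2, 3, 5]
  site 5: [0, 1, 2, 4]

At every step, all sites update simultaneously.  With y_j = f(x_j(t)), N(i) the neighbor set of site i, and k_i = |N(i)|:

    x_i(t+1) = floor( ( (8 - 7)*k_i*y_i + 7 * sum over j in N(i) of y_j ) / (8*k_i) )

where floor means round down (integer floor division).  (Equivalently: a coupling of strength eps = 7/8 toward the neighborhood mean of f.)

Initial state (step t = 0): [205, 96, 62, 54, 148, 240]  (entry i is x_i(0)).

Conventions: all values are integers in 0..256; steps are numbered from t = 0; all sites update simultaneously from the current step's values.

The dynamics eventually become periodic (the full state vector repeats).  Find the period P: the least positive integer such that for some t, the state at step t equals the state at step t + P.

Answer: 16
Key observation: The state at step 19, [157, 157, 157, 157, 157, 157], reappears at step 35 — and no state repeats earlier — so the cycle the system enters has period 16.

Derivation:
t=0: [205, 96, 62, 54, 148, 240]
t=1: [110, 149, 107, 149, 162, 131]
t=2: [110, 78, 109, 92, 81, 87]
t=3: [168, 105, 167, 124, 106, 155]
t=4: [80, 118, 80, 93, 119, 101]
t=5: [64, 120, 64, 133, 121, 135]
t=6: [94, 139, 94, 131, 139, 131]
t=7: [83, 55, 83, 60, 55, 60]
t=8: [202, 219, 202, 216, 219, 216]
t=9: [142, 212, 142, 133, 212, 133]
t=10: [161, 117, 161, 167, 117, 167]
t=11: [112, 140, 112, 109, 140, 109]
t=12: [69, 52, 69, 71, 52, 71]
t=13: [205, 216, 205, 204, 216, 204]
t=14: [242, 235, 242, 243, 235, 243]
t=15: [45, 50, 45, 45, 50, 45]
t=16: [175, 172, 175, 175, 172, 175]
t=17: [171, 173, 171, 171, 173, 171]
t=18: [167, 166, 167, 167, 166, 167]
t=19: [157, 157, 157, 157, 157, 157]
t=20: [138, 138, 138, 138, 138, 138]
t=21: [100, 100, 100, 100, 100, 100]
t=22: [24, 24, 24, 24, 24, 24]
t=23: [129, 129, 129, 129, 129, 129]
t=24: [82, 82, 82, 82, 82, 82]
t=25: [245, 245, 245, 245, 245, 245]
t=26: [57, 57, 57, 57, 57, 57]
t=27: [195, 195, 195, 195, 195, 195]
t=28: [214, 214, 214, 214, 214, 214]
t=29: [252, 252, 252, 252, 252, 252]
t=30: [71, 71, 71, 71, 71, 71]
t=31: [223, 223, 223, 223, 223, 223]
t=32: [13, 13, 13, 13, 13, 13]
t=33: [107, 107, 107, 107, 107, 107]
t=34: [38, 38, 38, 38, 38, 38]
t=35: [157, 157, 157, 157, 157, 157]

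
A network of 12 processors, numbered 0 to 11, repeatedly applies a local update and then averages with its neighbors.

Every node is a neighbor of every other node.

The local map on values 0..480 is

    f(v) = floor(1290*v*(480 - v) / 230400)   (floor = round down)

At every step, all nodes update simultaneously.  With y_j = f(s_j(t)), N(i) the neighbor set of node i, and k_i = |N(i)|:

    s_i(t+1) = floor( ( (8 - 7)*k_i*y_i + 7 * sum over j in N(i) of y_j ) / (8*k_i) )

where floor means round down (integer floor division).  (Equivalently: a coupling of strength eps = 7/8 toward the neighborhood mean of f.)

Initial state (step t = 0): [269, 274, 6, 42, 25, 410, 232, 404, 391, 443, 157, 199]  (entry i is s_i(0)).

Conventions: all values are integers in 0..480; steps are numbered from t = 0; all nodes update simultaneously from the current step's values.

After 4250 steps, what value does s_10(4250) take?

Answer: s_10(4250) = 302
Key observation: The state at step 7, [300, 300, 300, 300, 300, 300, 300, 300, 300, 300, 300, 300], reappears at step 9: the system is in a cycle of period 2 from step 7 on.  Therefore the state at step 4250 equals the state at step 7 + ((4250 - 7) mod 2) = 8, which is [302, 302, 302, 302, 302, 302, 302, 302, 302, 302, 302, 302].

Derivation:
t=0: [269, 274, 6, 42, 25, 410, 232, 404, 391, 443, 157, 199]
t=1: [201, 201, 187, 191, 189, 193, 201, 194, 195, 190, 199, 200]
t=2: [310, 310, 310, 310, 310, 310, 310, 310, 310, 310, 310, 310]
t=3: [295, 295, 295, 295, 295, 295, 295, 295, 295, 295, 295, 295]
t=4: [305, 305, 305, 305, 305, 305, 305, 305, 305, 305, 305, 305]
t=5: [298, 298, 298, 298, 298, 298, 298, 298, 298, 298, 298, 298]
t=6: [303, 303, 303, 303, 303, 303, 303, 303, 303, 303, 303, 303]
t=7: [300, 300, 300, 300, 300, 300, 300, 300, 300, 300, 300, 300]
t=8: [302, 302, 302, 302, 302, 302, 302, 302, 302, 302, 302, 302]
t=9: [300, 300, 300, 300, 300, 300, 300, 300, 300, 300, 300, 300]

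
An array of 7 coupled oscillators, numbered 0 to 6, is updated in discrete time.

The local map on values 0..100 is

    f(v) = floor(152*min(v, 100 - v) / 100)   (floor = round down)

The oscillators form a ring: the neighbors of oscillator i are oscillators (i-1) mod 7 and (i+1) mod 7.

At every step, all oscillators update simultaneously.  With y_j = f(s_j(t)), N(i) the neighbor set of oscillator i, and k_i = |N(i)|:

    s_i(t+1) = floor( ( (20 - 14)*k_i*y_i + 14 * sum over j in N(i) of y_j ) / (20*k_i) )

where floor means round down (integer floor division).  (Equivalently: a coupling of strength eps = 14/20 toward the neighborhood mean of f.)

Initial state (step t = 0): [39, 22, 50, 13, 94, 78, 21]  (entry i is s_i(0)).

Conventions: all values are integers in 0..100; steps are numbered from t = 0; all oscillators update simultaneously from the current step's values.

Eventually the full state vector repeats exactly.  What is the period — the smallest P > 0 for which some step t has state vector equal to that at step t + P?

Answer: 11
Key observation: The state at step 13, [74, 74, 74, 74, 74, 74, 74], reappears at step 24 — and no state repeats earlier — so the cycle the system enters has period 11.

Derivation:
t=0: [39, 22, 50, 13, 94, 78, 21]
t=1: [40, 57, 41, 35, 20, 23, 41]
t=2: [62, 62, 59, 48, 39, 42, 51]
t=3: [62, 58, 63, 63, 64, 65, 64]
t=4: [58, 58, 58, 55, 54, 53, 54]
t=5: [65, 63, 64, 66, 69, 69, 67]
t=6: [53, 54, 53, 50, 48, 48, 50]
t=7: [72, 70, 72, 72, 73, 73, 72]
t=8: [43, 42, 43, 41, 41, 41, 41]
t=9: [63, 64, 63, 63, 62, 62, 63]
t=10: [55, 55, 55, 56, 56, 56, 56]
t=11: [67, 68, 67, 66, 66, 66, 66]
t=12: [49, 49, 49, 50, 51, 51, 50]
t=13: [74, 74, 74, 74, 74, 74, 74]
t=14: [39, 39, 39, 39, 39, 39, 39]
t=15: [59, 59, 59, 59, 59, 59, 59]
t=16: [62, 62, 62, 62, 62, 62, 62]
t=17: [57, 57, 57, 57, 57, 57, 57]
t=18: [65, 65, 65, 65, 65, 65, 65]
t=19: [53, 53, 53, 53, 53, 53, 53]
t=20: [71, 71, 71, 71, 71, 71, 71]
t=21: [44, 44, 44, 44, 44, 44, 44]
t=22: [66, 66, 66, 66, 66, 66, 66]
t=23: [51, 51, 51, 51, 51, 51, 51]
t=24: [74, 74, 74, 74, 74, 74, 74]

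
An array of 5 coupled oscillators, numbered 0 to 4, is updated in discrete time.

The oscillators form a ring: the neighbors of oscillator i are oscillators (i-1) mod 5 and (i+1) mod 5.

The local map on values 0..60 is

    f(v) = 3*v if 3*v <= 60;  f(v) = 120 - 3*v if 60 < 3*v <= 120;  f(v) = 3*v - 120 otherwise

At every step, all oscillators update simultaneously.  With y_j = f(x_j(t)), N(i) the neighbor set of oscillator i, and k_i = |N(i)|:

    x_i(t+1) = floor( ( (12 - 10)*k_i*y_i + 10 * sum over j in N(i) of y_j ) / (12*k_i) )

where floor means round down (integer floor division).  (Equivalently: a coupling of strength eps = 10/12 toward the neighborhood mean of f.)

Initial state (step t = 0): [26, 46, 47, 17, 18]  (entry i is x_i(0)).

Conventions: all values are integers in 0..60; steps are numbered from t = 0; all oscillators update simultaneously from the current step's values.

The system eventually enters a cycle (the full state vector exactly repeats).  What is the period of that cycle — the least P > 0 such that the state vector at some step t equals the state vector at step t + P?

Answer: 4
Key observation: The state at step 92, [30, 15, 17, 17, 15], reappears at step 96 — and no state repeats earlier — so the cycle the system enters has period 4.

Derivation:
t=0: [26, 46, 47, 17, 18]
t=1: [37, 29, 32, 39, 47]
t=2: [24, 19, 19, 19, 8]
t=3: [41, 53, 57, 43, 47]
t=4: [25, 29, 28, 31, 8]
t=5: [31, 39, 31, 29, 34]
t=6: [13, 23, 19, 24, 28]
t=7: [42, 48, 50, 46, 42]
t=8: [13, 19, 22, 18, 11]
t=9: [44, 48, 55, 45, 44]
t=10: [17, 27, 23, 26, 13]
t=11: [41, 49, 42, 44, 45]
t=12: [18, 8, 17, 10, 8]
t=13: [29, 47, 31, 36, 39]
t=14: [15, 28, 18, 14, 19]
t=15: [46, 47, 41, 53, 45]
t=16: [18, 12, 25, 14, 26]
t=17: [41, 47, 40, 43, 47]
t=18: [18, 4, 12, 10, 8]
t=19: [24, 39, 23, 30, 39]
t=20: [10, 41, 22, 27, 33]
t=21: [15, 35, 26, 37, 32]
t=22: [23, 38, 17, 29, 26]
t=23: [28, 43, 24, 44, 42]
t=24: [12, 36, 16, 24, 21]
t=25: [34, 37, 33, 51, 44]
t=26: [11, 17, 21, 19, 23]
t=27: [48, 46, 54, 54, 46]
t=28: [19, 30, 32, 32, 30]
t=29: [34, 38, 26, 26, 38]
t=30: [8, 26, 27, 27, 26]
t=31: [39, 33, 40, 40, 33]
t=32: [18, 4, 8, 8, 4]
t=33: [19, 34, 19, 19, 34]
t=34: [24, 50, 40, 40, 50]
t=35: [33, 25, 12, 12, 25]
t=36: [41, 31, 39, 39, 31]
t=37: [23, 7, 13, 13, 7]
t=38: [26, 41, 31, 31, 41]
t=39: [9, 29, 17, 17, 29]
t=40: [32, 38, 43, 43, 38]
t=41: [9, 14, 7, 7, 14]
t=42: [39, 27, 29, 29, 27]
t=43: [33, 21, 35, 35, 21]
t=44: [51, 24, 32, 32, 24]
t=45: [45, 31, 34, 34, 31]
t=46: [25, 18, 21, 21, 18]
t=47: [52, 51, 55, 55, 51]
t=48: [33, 39, 40, 40, 39]
t=49: [6, 9, 1, 1, 9]
t=50: [25, 13, 13, 13, 13]
t=51: [40, 41, 39, 39, 41]
t=52: [2, 1, 3, 3, 1]
t=53: [3, 6, 6, 6, 6]
t=54: [16, 14, 18, 18, 14]
t=55: [43, 49, 49, 49, 49]
t=56: [24, 19, 27, 27, 19]
t=57: [55, 45, 46, 46, 45]
t=58: [20, 28, 16, 16, 28]
t=59: [40, 51, 43, 43, 51]
t=60: [27, 9, 19, 19, 9]
t=61: [29, 44, 44, 44, 44]
t=62: [15, 20, 12, 12, 20]
t=63: [57, 43, 46, 46, 43]
t=64: [16, 30, 14, 14, 30]
t=65: [33, 42, 37, 37, 42]
t=66: [8, 13, 7, 7, 13]
t=67: [36, 25, 28, 28, 25]
t=68: [39, 27, 39, 39, 27]
t=69: [33, 9, 18, 18, 9]
t=70: [26, 35, 42, 42, 35]
t=71: [19, 22, 9, 9, 22]
t=72: [54, 44, 38, 38, 44]
t=73: [17, 22, 8, 8, 22]
t=74: [53, 40, 36, 36, 40]
t=75: [6, 21, 7, 7, 21]
t=76: [50, 25, 36, 36, 25]
t=77: [42, 25, 25, 25, 25]
t=78: [38, 28, 45, 45, 28]
t=79: [31, 14, 23, 23, 14]
t=80: [39, 39, 47, 47, 39]
t=81: [3, 10, 13, 13, 10]
t=82: [26, 25, 35, 35, 25]
t=83: [44, 31, 27, 27, 31]
t=84: [24, 25, 34, 34, 25]
t=85: [45, 35, 29, 29, 35]
t=86: [15, 22, 25, 25, 22]
t=87: [52, 46, 48, 48, 46]
t=88: [21, 28, 21, 21, 28]
t=89: [39, 53, 48, 48, 53]
t=90: [33, 17, 30, 30, 17]
t=91: [46, 29, 38, 38, 29]
t=92: [30, 15, 17, 17, 15]
t=93: [42, 41, 48, 48, 41]
t=94: [3, 13, 15, 15, 13]
t=95: [34, 29, 42, 42, 29]
t=96: [30, 15, 17, 17, 15]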